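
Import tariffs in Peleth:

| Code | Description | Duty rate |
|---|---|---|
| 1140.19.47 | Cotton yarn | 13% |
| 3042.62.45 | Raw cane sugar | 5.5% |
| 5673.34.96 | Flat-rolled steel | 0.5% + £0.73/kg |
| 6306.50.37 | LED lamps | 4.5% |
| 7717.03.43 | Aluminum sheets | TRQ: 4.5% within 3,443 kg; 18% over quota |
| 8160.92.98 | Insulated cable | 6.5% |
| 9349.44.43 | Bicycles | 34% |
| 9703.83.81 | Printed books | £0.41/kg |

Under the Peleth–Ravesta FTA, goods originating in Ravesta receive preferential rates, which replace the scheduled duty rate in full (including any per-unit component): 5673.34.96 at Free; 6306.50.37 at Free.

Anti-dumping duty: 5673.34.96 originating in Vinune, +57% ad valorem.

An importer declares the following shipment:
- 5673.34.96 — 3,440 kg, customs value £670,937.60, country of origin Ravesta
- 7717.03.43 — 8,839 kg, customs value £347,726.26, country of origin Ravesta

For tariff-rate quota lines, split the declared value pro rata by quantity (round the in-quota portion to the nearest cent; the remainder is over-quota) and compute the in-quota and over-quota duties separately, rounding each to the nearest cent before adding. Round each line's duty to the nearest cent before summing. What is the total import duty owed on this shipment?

£44,305.30

Line 1 (5673.34.96, Ravesta, 3,440 kg, £670,937.60):
Base rate for 5673.34.96 is 0.5% + £0.73/kg.
Origin Ravesta qualifies under the Peleth–Ravesta agreement and 5673.34.96 is covered: preferential rate Free applies instead.
The additional-duty order on 5673.34.96 targets Vinune, not Ravesta; it does not apply.
Duty = £670,937.60 × 0% = £0.00.
Line 2 (7717.03.43, Ravesta, 8,839 kg, £347,726.26):
Code 7717.03.43 is under a tariff-rate quota (threshold 3,443 kg). In-quota: 3,443 kg at 4.5%; over-quota: 5,396 kg at 18%.
Pro-rata value split: in-quota = £347,726.26 × 3,443/8,839 = £135,447.62; over-quota = £347,726.26 − £135,447.62 = £212,278.64.
In-quota duty = £135,447.62 × 4.5% = £6,095.14. Over-quota duty = £212,278.64 × 18% = £38,210.16.
Line duty = £6,095.14 + £38,210.16 = £44,305.30.
Total = £0.00 + £44,305.30 = £44,305.30.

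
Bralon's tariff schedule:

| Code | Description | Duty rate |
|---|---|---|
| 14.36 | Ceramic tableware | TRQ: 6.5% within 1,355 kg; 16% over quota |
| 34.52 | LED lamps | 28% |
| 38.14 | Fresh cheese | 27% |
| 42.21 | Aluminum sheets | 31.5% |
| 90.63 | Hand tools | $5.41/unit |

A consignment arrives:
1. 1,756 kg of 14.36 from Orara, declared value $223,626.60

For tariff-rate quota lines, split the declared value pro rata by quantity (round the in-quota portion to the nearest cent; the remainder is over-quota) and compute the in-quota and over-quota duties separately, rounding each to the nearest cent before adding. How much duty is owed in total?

Line 1 (14.36, Orara, 1,756 kg, $223,626.60):
Code 14.36 is under a tariff-rate quota (threshold 1,355 kg). In-quota: 1,355 kg at 6.5%; over-quota: 401 kg at 16%.
Pro-rata value split: in-quota = $223,626.60 × 1,355/1,756 = $172,559.25; over-quota = $223,626.60 − $172,559.25 = $51,067.35.
In-quota duty = $172,559.25 × 6.5% = $11,216.35. Over-quota duty = $51,067.35 × 16% = $8,170.78.
Line duty = $11,216.35 + $8,170.78 = $19,387.13.

$19,387.13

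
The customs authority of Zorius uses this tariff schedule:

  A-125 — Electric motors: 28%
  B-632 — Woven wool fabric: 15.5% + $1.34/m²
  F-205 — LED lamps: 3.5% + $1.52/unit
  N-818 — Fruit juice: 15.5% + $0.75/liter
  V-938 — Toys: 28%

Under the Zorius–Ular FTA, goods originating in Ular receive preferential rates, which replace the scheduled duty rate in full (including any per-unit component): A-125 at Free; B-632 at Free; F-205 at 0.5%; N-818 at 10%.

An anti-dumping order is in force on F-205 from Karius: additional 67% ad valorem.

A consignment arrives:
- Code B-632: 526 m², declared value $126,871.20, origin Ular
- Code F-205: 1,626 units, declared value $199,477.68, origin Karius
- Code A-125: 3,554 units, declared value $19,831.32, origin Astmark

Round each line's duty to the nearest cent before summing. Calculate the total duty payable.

$148,656.05

Line 1 (B-632, Ular, 526 m², $126,871.20):
Base rate for B-632 is 15.5% + $1.34/m².
Origin Ular qualifies under the Zorius–Ular agreement and B-632 is covered: preferential rate Free applies instead.
Duty = $126,871.20 × 0% = $0.00.
Line 2 (F-205, Karius, 1,626 units, $199,477.68):
Base rate for F-205 is 3.5% + $1.52/unit.
F-205 has an FTA preferential rate, but origin Karius is not Ular; base rate stands.
Additional duty on F-205 from Karius: +67%. Applied ad valorem rate: 3.5% + 67% = 70.5%.
Duty = $199,477.68 × 70.5% + 1,626 × $1.52 = $143,103.28.
Line 3 (A-125, Astmark, 3,554 units, $19,831.32):
Base rate for A-125 is 28%.
A-125 has an FTA preferential rate, but origin Astmark is not Ular; base rate stands.
Duty = $19,831.32 × 28% = $5,552.77.
Total = $0.00 + $143,103.28 + $5,552.77 = $148,656.05.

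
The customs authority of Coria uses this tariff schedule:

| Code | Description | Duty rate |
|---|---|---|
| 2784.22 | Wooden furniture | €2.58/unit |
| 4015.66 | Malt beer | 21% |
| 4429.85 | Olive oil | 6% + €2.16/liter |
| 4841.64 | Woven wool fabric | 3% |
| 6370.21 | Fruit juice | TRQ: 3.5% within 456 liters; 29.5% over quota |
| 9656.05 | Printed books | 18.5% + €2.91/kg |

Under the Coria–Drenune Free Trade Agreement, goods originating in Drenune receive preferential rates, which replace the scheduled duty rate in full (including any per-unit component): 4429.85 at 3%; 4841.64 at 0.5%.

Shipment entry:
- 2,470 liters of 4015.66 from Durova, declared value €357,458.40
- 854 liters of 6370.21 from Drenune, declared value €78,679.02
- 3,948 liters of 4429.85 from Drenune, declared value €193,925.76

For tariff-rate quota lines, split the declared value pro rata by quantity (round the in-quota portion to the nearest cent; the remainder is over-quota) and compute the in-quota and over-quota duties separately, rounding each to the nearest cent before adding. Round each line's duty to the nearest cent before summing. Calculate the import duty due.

Line 1 (4015.66, Durova, 2,470 liters, €357,458.40):
Base rate for 4015.66 is 21%.
Duty = €357,458.40 × 21% = €75,066.26.
Line 2 (6370.21, Drenune, 854 liters, €78,679.02):
Code 6370.21 is under a tariff-rate quota (threshold 456 liters). In-quota: 456 liters at 3.5%; over-quota: 398 liters at 29.5%.
Pro-rata value split: in-quota = €78,679.02 × 456/854 = €42,011.28; over-quota = €78,679.02 − €42,011.28 = €36,667.74.
In-quota duty = €42,011.28 × 3.5% = €1,470.39. Over-quota duty = €36,667.74 × 29.5% = €10,816.98.
Line duty = €1,470.39 + €10,816.98 = €12,287.37.
Line 3 (4429.85, Drenune, 3,948 liters, €193,925.76):
Base rate for 4429.85 is 6% + €2.16/liter.
Origin Drenune qualifies under the Coria–Drenune agreement and 4429.85 is covered: preferential rate 3% applies instead.
Duty = €193,925.76 × 3% = €5,817.77.
Total = €75,066.26 + €12,287.37 + €5,817.77 = €93,171.40.

€93,171.40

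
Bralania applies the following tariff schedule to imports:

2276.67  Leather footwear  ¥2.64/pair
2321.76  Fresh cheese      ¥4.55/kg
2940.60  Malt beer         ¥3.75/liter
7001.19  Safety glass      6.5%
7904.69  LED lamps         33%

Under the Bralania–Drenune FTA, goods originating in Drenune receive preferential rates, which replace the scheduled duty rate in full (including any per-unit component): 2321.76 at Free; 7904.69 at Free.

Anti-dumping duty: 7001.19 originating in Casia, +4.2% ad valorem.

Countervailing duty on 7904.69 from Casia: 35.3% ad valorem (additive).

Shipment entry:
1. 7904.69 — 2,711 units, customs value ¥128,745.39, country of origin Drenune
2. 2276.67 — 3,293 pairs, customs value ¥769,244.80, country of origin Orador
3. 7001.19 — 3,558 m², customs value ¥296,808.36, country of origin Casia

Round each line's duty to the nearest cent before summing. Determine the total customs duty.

Line 1 (7904.69, Drenune, 2,711 units, ¥128,745.39):
Base rate for 7904.69 is 33%.
Origin Drenune qualifies under the Bralania–Drenune agreement and 7904.69 is covered: preferential rate Free applies instead.
The additional-duty order on 7904.69 targets Casia, not Drenune; it does not apply.
Duty = ¥128,745.39 × 0% = ¥0.00.
Line 2 (2276.67, Orador, 3,293 pairs, ¥769,244.80):
Base rate for 2276.67 is ¥2.64/pair.
Duty = 3,293 × ¥2.64 = ¥8,693.52.
Line 3 (7001.19, Casia, 3,558 m², ¥296,808.36):
Base rate for 7001.19 is 6.5%.
Additional duty on 7001.19 from Casia: +4.2%. Applied ad valorem rate: 6.5% + 4.2% = 10.7%.
Duty = ¥296,808.36 × 10.7% = ¥31,758.49.
Total = ¥0.00 + ¥8,693.52 + ¥31,758.49 = ¥40,452.01.

¥40,452.01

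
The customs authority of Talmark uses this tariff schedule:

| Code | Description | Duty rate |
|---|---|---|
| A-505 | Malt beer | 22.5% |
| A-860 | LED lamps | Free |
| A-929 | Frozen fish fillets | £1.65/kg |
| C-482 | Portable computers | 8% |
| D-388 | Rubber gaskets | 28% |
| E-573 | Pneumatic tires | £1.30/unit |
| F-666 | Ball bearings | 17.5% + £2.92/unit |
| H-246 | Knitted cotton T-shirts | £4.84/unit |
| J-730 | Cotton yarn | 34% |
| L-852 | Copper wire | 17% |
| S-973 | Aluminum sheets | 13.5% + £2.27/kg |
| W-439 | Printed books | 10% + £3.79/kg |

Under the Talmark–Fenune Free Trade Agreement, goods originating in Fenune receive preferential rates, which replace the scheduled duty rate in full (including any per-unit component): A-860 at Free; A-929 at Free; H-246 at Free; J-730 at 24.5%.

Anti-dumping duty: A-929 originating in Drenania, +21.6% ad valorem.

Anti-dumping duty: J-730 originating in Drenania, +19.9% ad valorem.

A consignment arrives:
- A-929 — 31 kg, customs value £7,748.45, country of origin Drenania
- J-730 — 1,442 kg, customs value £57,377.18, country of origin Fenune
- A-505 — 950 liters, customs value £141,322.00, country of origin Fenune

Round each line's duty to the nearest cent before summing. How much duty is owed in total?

£47,579.68

Line 1 (A-929, Drenania, 31 kg, £7,748.45):
Base rate for A-929 is £1.65/kg.
A-929 has an FTA preferential rate, but origin Drenania is not Fenune; base rate stands.
Additional duty on A-929 from Drenania: +21.6% ad valorem. Applied ad valorem rate = 21.6%.
Duty = £7,748.45 × 21.6% + 31 × £1.65 = £1,724.82.
Line 2 (J-730, Fenune, 1,442 kg, £57,377.18):
Base rate for J-730 is 34%.
Origin Fenune qualifies under the Talmark–Fenune agreement and J-730 is covered: preferential rate 24.5% applies instead.
The additional-duty order on J-730 targets Drenania, not Fenune; it does not apply.
Duty = £57,377.18 × 24.5% = £14,057.41.
Line 3 (A-505, Fenune, 950 liters, £141,322.00):
Base rate for A-505 is 22.5%.
Origin Fenune is the FTA partner but A-505 is not on the preference list; base rate stands.
Duty = £141,322.00 × 22.5% = £31,797.45.
Total = £1,724.82 + £14,057.41 + £31,797.45 = £47,579.68.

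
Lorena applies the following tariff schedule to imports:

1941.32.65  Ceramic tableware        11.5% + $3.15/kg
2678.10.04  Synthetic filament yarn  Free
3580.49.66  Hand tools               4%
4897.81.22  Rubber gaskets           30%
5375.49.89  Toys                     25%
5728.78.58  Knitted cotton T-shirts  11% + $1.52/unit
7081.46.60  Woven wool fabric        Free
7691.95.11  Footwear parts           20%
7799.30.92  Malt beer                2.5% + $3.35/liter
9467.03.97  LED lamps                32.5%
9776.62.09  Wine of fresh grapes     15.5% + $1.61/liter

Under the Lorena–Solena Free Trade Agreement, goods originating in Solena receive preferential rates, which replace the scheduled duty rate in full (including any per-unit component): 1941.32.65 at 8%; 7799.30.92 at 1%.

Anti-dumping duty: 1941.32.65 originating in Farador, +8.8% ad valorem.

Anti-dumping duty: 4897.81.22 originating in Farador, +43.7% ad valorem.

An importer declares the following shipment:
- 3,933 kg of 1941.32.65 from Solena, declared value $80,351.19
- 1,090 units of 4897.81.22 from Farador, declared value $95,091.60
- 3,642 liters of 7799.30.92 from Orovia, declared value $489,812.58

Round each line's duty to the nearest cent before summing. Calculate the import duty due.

Line 1 (1941.32.65, Solena, 3,933 kg, $80,351.19):
Base rate for 1941.32.65 is 11.5% + $3.15/kg.
Origin Solena qualifies under the Lorena–Solena agreement and 1941.32.65 is covered: preferential rate 8% applies instead.
The additional-duty order on 1941.32.65 targets Farador, not Solena; it does not apply.
Duty = $80,351.19 × 8% = $6,428.10.
Line 2 (4897.81.22, Farador, 1,090 units, $95,091.60):
Base rate for 4897.81.22 is 30%.
Additional duty on 4897.81.22 from Farador: +43.7%. Applied ad valorem rate: 30% + 43.7% = 73.7%.
Duty = $95,091.60 × 73.7% = $70,082.51.
Line 3 (7799.30.92, Orovia, 3,642 liters, $489,812.58):
Base rate for 7799.30.92 is 2.5% + $3.35/liter.
7799.30.92 has an FTA preferential rate, but origin Orovia is not Solena; base rate stands.
Duty = $489,812.58 × 2.5% + 3,642 × $3.35 = $24,446.01.
Total = $6,428.10 + $70,082.51 + $24,446.01 = $100,956.62.

$100,956.62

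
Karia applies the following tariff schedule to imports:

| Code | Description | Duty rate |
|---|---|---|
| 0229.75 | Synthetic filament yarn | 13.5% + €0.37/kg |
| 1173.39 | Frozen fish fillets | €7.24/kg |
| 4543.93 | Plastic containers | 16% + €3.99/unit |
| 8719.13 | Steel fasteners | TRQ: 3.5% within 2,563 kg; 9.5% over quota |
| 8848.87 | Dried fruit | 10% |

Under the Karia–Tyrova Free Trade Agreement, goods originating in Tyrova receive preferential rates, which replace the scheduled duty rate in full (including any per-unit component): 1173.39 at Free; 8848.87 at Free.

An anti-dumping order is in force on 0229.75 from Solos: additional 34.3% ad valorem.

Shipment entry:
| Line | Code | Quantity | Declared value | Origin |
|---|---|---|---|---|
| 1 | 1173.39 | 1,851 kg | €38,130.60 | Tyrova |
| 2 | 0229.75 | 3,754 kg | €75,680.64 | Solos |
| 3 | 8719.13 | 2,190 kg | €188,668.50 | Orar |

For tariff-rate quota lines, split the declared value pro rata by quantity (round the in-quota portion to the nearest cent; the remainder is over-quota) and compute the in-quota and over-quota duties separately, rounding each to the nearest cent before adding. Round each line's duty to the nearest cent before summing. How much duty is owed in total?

Line 1 (1173.39, Tyrova, 1,851 kg, €38,130.60):
Base rate for 1173.39 is €7.24/kg.
Origin Tyrova qualifies under the Karia–Tyrova agreement and 1173.39 is covered: preferential rate Free applies instead.
Duty = €38,130.60 × 0% = €0.00.
Line 2 (0229.75, Solos, 3,754 kg, €75,680.64):
Base rate for 0229.75 is 13.5% + €0.37/kg.
Additional duty on 0229.75 from Solos: +34.3%. Applied ad valorem rate: 13.5% + 34.3% = 47.8%.
Duty = €75,680.64 × 47.8% + 3,754 × €0.37 = €37,564.33.
Line 3 (8719.13, Orar, 2,190 kg, €188,668.50):
Code 8719.13 is under a tariff-rate quota (threshold 2,563 kg). Quantity 2,190 kg is within the quota, so the in-quota rate 3.5% applies to the full value.
Duty = €188,668.50 × 3.5% = €6,603.40.
Total = €0.00 + €37,564.33 + €6,603.40 = €44,167.73.

€44,167.73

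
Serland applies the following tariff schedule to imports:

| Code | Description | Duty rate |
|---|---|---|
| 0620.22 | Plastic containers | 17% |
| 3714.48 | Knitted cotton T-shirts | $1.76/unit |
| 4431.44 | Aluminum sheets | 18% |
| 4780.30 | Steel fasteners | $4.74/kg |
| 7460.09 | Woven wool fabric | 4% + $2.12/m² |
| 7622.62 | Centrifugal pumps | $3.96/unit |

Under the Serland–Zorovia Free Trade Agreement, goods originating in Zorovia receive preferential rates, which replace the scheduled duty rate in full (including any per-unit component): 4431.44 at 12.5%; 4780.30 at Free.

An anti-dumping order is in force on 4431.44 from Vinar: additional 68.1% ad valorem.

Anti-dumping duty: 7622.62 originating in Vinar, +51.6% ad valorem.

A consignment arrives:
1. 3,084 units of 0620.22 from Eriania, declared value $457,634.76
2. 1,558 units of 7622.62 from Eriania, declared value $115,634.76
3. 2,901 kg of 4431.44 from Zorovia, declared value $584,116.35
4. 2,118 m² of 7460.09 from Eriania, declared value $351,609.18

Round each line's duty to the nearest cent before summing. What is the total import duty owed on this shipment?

$175,536.66

Line 1 (0620.22, Eriania, 3,084 units, $457,634.76):
Base rate for 0620.22 is 17%.
Duty = $457,634.76 × 17% = $77,797.91.
Line 2 (7622.62, Eriania, 1,558 units, $115,634.76):
Base rate for 7622.62 is $3.96/unit.
The additional-duty order on 7622.62 targets Vinar, not Eriania; it does not apply.
Duty = 1,558 × $3.96 = $6,169.68.
Line 3 (4431.44, Zorovia, 2,901 kg, $584,116.35):
Base rate for 4431.44 is 18%.
Origin Zorovia qualifies under the Serland–Zorovia agreement and 4431.44 is covered: preferential rate 12.5% applies instead.
The additional-duty order on 4431.44 targets Vinar, not Zorovia; it does not apply.
Duty = $584,116.35 × 12.5% = $73,014.54.
Line 4 (7460.09, Eriania, 2,118 m², $351,609.18):
Base rate for 7460.09 is 4% + $2.12/m².
Duty = $351,609.18 × 4% + 2,118 × $2.12 = $18,554.53.
Total = $77,797.91 + $6,169.68 + $73,014.54 + $18,554.53 = $175,536.66.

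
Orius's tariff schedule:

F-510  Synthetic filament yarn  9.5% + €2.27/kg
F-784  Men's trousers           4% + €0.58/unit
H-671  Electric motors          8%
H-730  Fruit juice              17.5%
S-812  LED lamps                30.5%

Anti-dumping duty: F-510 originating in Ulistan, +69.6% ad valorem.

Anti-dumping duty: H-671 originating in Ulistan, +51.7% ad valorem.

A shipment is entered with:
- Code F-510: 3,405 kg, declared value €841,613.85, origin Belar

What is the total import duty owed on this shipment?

Line 1 (F-510, Belar, 3,405 kg, €841,613.85):
Base rate for F-510 is 9.5% + €2.27/kg.
The additional-duty order on F-510 targets Ulistan, not Belar; it does not apply.
Duty = €841,613.85 × 9.5% + 3,405 × €2.27 = €87,682.67.

€87,682.67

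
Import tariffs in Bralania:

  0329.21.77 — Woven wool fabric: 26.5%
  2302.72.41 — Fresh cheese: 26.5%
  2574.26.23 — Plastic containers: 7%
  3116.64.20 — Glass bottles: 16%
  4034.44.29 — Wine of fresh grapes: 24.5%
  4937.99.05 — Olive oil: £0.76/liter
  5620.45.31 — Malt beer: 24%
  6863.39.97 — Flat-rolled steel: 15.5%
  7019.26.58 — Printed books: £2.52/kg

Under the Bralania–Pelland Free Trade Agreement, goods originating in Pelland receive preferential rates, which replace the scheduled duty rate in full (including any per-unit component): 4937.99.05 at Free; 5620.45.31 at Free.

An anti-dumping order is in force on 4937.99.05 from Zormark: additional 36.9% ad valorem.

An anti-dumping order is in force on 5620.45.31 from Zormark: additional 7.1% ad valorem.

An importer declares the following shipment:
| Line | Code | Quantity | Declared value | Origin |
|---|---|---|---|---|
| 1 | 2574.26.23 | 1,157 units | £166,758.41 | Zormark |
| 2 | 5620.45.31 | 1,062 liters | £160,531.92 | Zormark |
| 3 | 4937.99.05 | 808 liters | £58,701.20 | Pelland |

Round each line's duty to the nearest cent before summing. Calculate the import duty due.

£61,598.52

Line 1 (2574.26.23, Zormark, 1,157 units, £166,758.41):
Base rate for 2574.26.23 is 7%.
Duty = £166,758.41 × 7% = £11,673.09.
Line 2 (5620.45.31, Zormark, 1,062 liters, £160,531.92):
Base rate for 5620.45.31 is 24%.
5620.45.31 has an FTA preferential rate, but origin Zormark is not Pelland; base rate stands.
Additional duty on 5620.45.31 from Zormark: +7.1%. Applied ad valorem rate: 24% + 7.1% = 31.1%.
Duty = £160,531.92 × 31.1% = £49,925.43.
Line 3 (4937.99.05, Pelland, 808 liters, £58,701.20):
Base rate for 4937.99.05 is £0.76/liter.
Origin Pelland qualifies under the Bralania–Pelland agreement and 4937.99.05 is covered: preferential rate Free applies instead.
The additional-duty order on 4937.99.05 targets Zormark, not Pelland; it does not apply.
Duty = £58,701.20 × 0% = £0.00.
Total = £11,673.09 + £49,925.43 + £0.00 = £61,598.52.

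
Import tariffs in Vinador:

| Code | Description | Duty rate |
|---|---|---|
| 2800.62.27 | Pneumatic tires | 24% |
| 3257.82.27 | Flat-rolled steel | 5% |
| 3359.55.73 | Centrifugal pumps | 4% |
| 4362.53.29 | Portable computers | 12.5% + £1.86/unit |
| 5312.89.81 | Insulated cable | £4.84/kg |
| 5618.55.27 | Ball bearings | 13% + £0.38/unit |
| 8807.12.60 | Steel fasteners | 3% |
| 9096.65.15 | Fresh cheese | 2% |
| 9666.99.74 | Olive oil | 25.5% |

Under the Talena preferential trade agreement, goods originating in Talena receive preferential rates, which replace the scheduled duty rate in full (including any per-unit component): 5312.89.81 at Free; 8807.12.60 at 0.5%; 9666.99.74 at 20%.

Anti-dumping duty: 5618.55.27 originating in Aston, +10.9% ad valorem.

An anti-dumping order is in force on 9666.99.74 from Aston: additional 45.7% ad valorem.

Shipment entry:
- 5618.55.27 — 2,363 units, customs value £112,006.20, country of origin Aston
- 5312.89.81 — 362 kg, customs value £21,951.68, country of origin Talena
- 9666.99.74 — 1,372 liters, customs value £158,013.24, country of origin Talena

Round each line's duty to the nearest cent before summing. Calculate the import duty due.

£59,270.07

Line 1 (5618.55.27, Aston, 2,363 units, £112,006.20):
Base rate for 5618.55.27 is 13% + £0.38/unit.
Additional duty on 5618.55.27 from Aston: +10.9%. Applied ad valorem rate: 13% + 10.9% = 23.9%.
Duty = £112,006.20 × 23.9% + 2,363 × £0.38 = £27,667.42.
Line 2 (5312.89.81, Talena, 362 kg, £21,951.68):
Base rate for 5312.89.81 is £4.84/kg.
Origin Talena qualifies under the Vinador–Talena agreement and 5312.89.81 is covered: preferential rate Free applies instead.
Duty = £21,951.68 × 0% = £0.00.
Line 3 (9666.99.74, Talena, 1,372 liters, £158,013.24):
Base rate for 9666.99.74 is 25.5%.
Origin Talena qualifies under the Vinador–Talena agreement and 9666.99.74 is covered: preferential rate 20% applies instead.
The additional-duty order on 9666.99.74 targets Aston, not Talena; it does not apply.
Duty = £158,013.24 × 20% = £31,602.65.
Total = £27,667.42 + £0.00 + £31,602.65 = £59,270.07.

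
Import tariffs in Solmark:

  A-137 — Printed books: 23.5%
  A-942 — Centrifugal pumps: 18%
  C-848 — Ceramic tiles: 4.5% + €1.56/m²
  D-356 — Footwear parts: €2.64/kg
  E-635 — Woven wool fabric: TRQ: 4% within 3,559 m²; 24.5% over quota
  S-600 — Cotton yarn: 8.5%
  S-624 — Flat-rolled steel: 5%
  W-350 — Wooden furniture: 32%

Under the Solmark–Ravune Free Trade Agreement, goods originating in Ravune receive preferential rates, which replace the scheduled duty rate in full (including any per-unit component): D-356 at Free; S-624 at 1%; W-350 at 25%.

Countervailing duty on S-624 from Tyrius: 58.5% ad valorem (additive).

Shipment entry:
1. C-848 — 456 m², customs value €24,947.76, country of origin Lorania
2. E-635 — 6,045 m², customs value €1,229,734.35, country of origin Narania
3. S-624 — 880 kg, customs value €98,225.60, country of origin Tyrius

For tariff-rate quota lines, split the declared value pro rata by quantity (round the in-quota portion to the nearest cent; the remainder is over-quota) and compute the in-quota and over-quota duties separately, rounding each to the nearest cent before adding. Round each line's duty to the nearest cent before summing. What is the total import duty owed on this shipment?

€217,070.67

Line 1 (C-848, Lorania, 456 m², €24,947.76):
Base rate for C-848 is 4.5% + €1.56/m².
Duty = €24,947.76 × 4.5% + 456 × €1.56 = €1,834.01.
Line 2 (E-635, Narania, 6,045 m², €1,229,734.35):
Code E-635 is under a tariff-rate quota (threshold 3,559 m²). In-quota: 3,559 m² at 4%; over-quota: 2,486 m² at 24.5%.
Pro-rata value split: in-quota = €1,229,734.35 × 3,559/6,045 = €724,007.37; over-quota = €1,229,734.35 − €724,007.37 = €505,726.98.
In-quota duty = €724,007.37 × 4% = €28,960.29. Over-quota duty = €505,726.98 × 24.5% = €123,903.11.
Line duty = €28,960.29 + €123,903.11 = €152,863.40.
Line 3 (S-624, Tyrius, 880 kg, €98,225.60):
Base rate for S-624 is 5%.
S-624 has an FTA preferential rate, but origin Tyrius is not Ravune; base rate stands.
Additional duty on S-624 from Tyrius: +58.5%. Applied ad valorem rate: 5% + 58.5% = 63.5%.
Duty = €98,225.60 × 63.5% = €62,373.26.
Total = €1,834.01 + €152,863.40 + €62,373.26 = €217,070.67.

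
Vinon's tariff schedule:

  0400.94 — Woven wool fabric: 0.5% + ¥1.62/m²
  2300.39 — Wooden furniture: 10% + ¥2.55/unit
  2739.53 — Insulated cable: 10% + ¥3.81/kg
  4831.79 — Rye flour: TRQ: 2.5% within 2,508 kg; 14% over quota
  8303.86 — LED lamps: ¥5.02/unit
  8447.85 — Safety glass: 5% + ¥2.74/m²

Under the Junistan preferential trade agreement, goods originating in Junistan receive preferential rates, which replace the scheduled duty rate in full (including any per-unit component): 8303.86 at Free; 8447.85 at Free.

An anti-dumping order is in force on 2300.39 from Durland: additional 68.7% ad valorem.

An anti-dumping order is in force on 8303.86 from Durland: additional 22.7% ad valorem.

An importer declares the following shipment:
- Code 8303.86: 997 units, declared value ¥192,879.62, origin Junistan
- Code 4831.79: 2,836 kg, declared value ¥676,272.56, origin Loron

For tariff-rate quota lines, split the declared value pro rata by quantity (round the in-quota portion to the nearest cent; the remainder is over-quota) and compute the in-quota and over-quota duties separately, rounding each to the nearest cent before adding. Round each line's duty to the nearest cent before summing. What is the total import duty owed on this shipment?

Line 1 (8303.86, Junistan, 997 units, ¥192,879.62):
Base rate for 8303.86 is ¥5.02/unit.
Origin Junistan qualifies under the Vinon–Junistan agreement and 8303.86 is covered: preferential rate Free applies instead.
The additional-duty order on 8303.86 targets Durland, not Junistan; it does not apply.
Duty = ¥192,879.62 × 0% = ¥0.00.
Line 2 (4831.79, Loron, 2,836 kg, ¥676,272.56):
Code 4831.79 is under a tariff-rate quota (threshold 2,508 kg). In-quota: 2,508 kg at 2.5%; over-quota: 328 kg at 14%.
Pro-rata value split: in-quota = ¥676,272.56 × 2,508/2,836 = ¥598,057.68; over-quota = ¥676,272.56 − ¥598,057.68 = ¥78,214.88.
In-quota duty = ¥598,057.68 × 2.5% = ¥14,951.44. Over-quota duty = ¥78,214.88 × 14% = ¥10,950.08.
Line duty = ¥14,951.44 + ¥10,950.08 = ¥25,901.52.
Total = ¥0.00 + ¥25,901.52 = ¥25,901.52.

¥25,901.52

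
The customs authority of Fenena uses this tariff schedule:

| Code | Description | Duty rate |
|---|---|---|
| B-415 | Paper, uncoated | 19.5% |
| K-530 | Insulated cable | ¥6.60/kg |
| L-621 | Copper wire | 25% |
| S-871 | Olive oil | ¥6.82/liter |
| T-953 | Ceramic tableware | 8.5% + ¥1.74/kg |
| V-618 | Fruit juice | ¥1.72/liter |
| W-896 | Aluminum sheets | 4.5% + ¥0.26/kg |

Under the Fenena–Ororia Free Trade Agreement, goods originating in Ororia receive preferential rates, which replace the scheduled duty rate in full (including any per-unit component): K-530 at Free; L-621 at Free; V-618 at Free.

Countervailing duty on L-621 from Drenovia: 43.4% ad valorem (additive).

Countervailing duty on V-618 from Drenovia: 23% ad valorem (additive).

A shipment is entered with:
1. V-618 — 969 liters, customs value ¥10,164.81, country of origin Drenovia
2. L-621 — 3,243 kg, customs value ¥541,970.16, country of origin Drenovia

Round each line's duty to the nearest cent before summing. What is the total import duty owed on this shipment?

¥374,712.18

Line 1 (V-618, Drenovia, 969 liters, ¥10,164.81):
Base rate for V-618 is ¥1.72/liter.
V-618 has an FTA preferential rate, but origin Drenovia is not Ororia; base rate stands.
Additional duty on V-618 from Drenovia: +23% ad valorem. Applied ad valorem rate = 23%.
Duty = ¥10,164.81 × 23% + 969 × ¥1.72 = ¥4,004.59.
Line 2 (L-621, Drenovia, 3,243 kg, ¥541,970.16):
Base rate for L-621 is 25%.
L-621 has an FTA preferential rate, but origin Drenovia is not Ororia; base rate stands.
Additional duty on L-621 from Drenovia: +43.4%. Applied ad valorem rate: 25% + 43.4% = 68.4%.
Duty = ¥541,970.16 × 68.4% = ¥370,707.59.
Total = ¥4,004.59 + ¥370,707.59 = ¥374,712.18.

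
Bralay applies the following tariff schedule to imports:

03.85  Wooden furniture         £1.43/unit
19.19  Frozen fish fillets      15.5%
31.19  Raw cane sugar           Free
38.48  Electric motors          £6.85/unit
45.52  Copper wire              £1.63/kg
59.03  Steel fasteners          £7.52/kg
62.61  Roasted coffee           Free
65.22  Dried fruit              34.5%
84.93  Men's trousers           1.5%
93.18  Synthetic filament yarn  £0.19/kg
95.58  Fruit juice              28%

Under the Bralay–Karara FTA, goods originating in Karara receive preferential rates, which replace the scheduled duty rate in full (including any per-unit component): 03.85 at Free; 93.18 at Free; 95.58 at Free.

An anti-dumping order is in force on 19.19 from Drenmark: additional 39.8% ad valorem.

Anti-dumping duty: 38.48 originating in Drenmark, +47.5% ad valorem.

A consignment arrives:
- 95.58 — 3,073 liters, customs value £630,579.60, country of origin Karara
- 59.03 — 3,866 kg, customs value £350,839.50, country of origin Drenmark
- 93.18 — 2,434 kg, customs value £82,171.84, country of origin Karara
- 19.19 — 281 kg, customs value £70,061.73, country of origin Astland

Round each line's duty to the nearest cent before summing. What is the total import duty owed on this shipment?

£39,931.89

Line 1 (95.58, Karara, 3,073 liters, £630,579.60):
Base rate for 95.58 is 28%.
Origin Karara qualifies under the Bralay–Karara agreement and 95.58 is covered: preferential rate Free applies instead.
Duty = £630,579.60 × 0% = £0.00.
Line 2 (59.03, Drenmark, 3,866 kg, £350,839.50):
Base rate for 59.03 is £7.52/kg.
Duty = 3,866 × £7.52 = £29,072.32.
Line 3 (93.18, Karara, 2,434 kg, £82,171.84):
Base rate for 93.18 is £0.19/kg.
Origin Karara qualifies under the Bralay–Karara agreement and 93.18 is covered: preferential rate Free applies instead.
Duty = £82,171.84 × 0% = £0.00.
Line 4 (19.19, Astland, 281 kg, £70,061.73):
Base rate for 19.19 is 15.5%.
The additional-duty order on 19.19 targets Drenmark, not Astland; it does not apply.
Duty = £70,061.73 × 15.5% = £10,859.57.
Total = £0.00 + £29,072.32 + £0.00 + £10,859.57 = £39,931.89.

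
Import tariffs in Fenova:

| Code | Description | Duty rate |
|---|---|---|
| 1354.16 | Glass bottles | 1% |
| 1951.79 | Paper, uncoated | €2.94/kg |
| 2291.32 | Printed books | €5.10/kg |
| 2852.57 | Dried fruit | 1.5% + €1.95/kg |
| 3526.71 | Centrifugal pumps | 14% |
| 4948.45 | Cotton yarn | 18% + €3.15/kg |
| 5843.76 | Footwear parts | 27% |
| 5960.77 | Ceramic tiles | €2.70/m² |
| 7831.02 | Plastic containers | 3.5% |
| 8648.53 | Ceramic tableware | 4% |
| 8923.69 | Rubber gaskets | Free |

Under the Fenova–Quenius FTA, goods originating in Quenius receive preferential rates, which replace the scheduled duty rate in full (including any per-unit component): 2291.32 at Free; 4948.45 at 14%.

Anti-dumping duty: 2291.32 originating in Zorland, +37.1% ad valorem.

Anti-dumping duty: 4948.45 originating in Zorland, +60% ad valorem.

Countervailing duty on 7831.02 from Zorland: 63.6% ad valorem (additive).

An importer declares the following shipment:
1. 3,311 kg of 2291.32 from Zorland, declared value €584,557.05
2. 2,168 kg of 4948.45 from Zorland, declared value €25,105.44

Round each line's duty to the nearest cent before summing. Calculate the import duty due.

Line 1 (2291.32, Zorland, 3,311 kg, €584,557.05):
Base rate for 2291.32 is €5.10/kg.
2291.32 has an FTA preferential rate, but origin Zorland is not Quenius; base rate stands.
Additional duty on 2291.32 from Zorland: +37.1% ad valorem. Applied ad valorem rate = 37.1%.
Duty = €584,557.05 × 37.1% + 3,311 × €5.10 = €233,756.77.
Line 2 (4948.45, Zorland, 2,168 kg, €25,105.44):
Base rate for 4948.45 is 18% + €3.15/kg.
4948.45 has an FTA preferential rate, but origin Zorland is not Quenius; base rate stands.
Additional duty on 4948.45 from Zorland: +60%. Applied ad valorem rate: 18% + 60% = 78%.
Duty = €25,105.44 × 78% + 2,168 × €3.15 = €26,411.44.
Total = €233,756.77 + €26,411.44 = €260,168.21.

€260,168.21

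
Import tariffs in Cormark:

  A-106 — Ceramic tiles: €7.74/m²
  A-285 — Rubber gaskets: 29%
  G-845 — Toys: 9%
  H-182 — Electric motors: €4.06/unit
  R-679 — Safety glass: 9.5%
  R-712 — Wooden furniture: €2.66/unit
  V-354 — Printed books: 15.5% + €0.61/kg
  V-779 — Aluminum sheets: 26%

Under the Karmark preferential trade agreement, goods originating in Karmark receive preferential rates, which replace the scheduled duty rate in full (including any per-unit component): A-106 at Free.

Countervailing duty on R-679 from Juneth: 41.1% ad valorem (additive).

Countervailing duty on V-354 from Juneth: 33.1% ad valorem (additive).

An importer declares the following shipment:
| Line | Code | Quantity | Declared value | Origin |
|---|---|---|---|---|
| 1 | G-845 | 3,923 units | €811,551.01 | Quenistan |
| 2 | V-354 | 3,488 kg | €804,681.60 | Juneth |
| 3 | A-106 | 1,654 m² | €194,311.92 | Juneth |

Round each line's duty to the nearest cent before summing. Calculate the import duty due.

€479,044.49

Line 1 (G-845, Quenistan, 3,923 units, €811,551.01):
Base rate for G-845 is 9%.
Duty = €811,551.01 × 9% = €73,039.59.
Line 2 (V-354, Juneth, 3,488 kg, €804,681.60):
Base rate for V-354 is 15.5% + €0.61/kg.
Additional duty on V-354 from Juneth: +33.1%. Applied ad valorem rate: 15.5% + 33.1% = 48.6%.
Duty = €804,681.60 × 48.6% + 3,488 × €0.61 = €393,202.94.
Line 3 (A-106, Juneth, 1,654 m², €194,311.92):
Base rate for A-106 is €7.74/m².
A-106 has an FTA preferential rate, but origin Juneth is not Karmark; base rate stands.
Duty = 1,654 × €7.74 = €12,801.96.
Total = €73,039.59 + €393,202.94 + €12,801.96 = €479,044.49.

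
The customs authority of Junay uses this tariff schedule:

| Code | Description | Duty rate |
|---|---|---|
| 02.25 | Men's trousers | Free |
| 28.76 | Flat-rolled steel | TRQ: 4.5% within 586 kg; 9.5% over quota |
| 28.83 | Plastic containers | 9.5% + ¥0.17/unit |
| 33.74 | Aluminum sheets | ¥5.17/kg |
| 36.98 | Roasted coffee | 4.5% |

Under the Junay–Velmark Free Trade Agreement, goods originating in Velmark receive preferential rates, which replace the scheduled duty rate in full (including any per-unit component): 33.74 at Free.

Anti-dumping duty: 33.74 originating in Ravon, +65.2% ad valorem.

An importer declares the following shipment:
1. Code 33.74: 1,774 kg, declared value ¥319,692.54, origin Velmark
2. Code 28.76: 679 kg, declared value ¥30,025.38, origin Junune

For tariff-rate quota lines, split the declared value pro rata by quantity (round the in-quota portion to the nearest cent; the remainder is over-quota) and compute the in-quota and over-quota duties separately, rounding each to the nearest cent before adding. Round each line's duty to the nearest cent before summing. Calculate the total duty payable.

¥1,556.76

Line 1 (33.74, Velmark, 1,774 kg, ¥319,692.54):
Base rate for 33.74 is ¥5.17/kg.
Origin Velmark qualifies under the Junay–Velmark agreement and 33.74 is covered: preferential rate Free applies instead.
The additional-duty order on 33.74 targets Ravon, not Velmark; it does not apply.
Duty = ¥319,692.54 × 0% = ¥0.00.
Line 2 (28.76, Junune, 679 kg, ¥30,025.38):
Code 28.76 is under a tariff-rate quota (threshold 586 kg). In-quota: 586 kg at 4.5%; over-quota: 93 kg at 9.5%.
Pro-rata value split: in-quota = ¥30,025.38 × 586/679 = ¥25,912.92; over-quota = ¥30,025.38 − ¥25,912.92 = ¥4,112.46.
In-quota duty = ¥25,912.92 × 4.5% = ¥1,166.08. Over-quota duty = ¥4,112.46 × 9.5% = ¥390.68.
Line duty = ¥1,166.08 + ¥390.68 = ¥1,556.76.
Total = ¥0.00 + ¥1,556.76 = ¥1,556.76.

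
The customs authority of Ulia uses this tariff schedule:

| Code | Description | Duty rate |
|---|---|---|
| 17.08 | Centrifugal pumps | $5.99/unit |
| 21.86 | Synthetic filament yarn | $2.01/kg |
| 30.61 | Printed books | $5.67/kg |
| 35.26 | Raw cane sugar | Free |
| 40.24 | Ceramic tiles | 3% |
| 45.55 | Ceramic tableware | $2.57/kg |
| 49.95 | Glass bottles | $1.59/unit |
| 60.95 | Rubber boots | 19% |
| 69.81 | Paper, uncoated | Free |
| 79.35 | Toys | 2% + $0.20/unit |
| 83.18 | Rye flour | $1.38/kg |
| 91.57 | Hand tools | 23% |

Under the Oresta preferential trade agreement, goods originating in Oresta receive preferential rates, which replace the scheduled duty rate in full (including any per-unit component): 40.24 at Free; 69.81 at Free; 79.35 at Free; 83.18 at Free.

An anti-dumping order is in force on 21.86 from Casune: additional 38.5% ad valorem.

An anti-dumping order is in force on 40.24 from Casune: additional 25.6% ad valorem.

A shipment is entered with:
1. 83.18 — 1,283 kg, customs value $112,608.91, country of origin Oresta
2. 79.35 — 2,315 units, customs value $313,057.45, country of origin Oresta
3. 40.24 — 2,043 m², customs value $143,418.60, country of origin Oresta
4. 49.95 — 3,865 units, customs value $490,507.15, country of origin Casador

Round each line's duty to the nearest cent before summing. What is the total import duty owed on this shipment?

$6,145.35

Line 1 (83.18, Oresta, 1,283 kg, $112,608.91):
Base rate for 83.18 is $1.38/kg.
Origin Oresta qualifies under the Ulia–Oresta agreement and 83.18 is covered: preferential rate Free applies instead.
Duty = $112,608.91 × 0% = $0.00.
Line 2 (79.35, Oresta, 2,315 units, $313,057.45):
Base rate for 79.35 is 2% + $0.20/unit.
Origin Oresta qualifies under the Ulia–Oresta agreement and 79.35 is covered: preferential rate Free applies instead.
Duty = $313,057.45 × 0% = $0.00.
Line 3 (40.24, Oresta, 2,043 m², $143,418.60):
Base rate for 40.24 is 3%.
Origin Oresta qualifies under the Ulia–Oresta agreement and 40.24 is covered: preferential rate Free applies instead.
The additional-duty order on 40.24 targets Casune, not Oresta; it does not apply.
Duty = $143,418.60 × 0% = $0.00.
Line 4 (49.95, Casador, 3,865 units, $490,507.15):
Base rate for 49.95 is $1.59/unit.
Duty = 3,865 × $1.59 = $6,145.35.
Total = $0.00 + $0.00 + $0.00 + $6,145.35 = $6,145.35.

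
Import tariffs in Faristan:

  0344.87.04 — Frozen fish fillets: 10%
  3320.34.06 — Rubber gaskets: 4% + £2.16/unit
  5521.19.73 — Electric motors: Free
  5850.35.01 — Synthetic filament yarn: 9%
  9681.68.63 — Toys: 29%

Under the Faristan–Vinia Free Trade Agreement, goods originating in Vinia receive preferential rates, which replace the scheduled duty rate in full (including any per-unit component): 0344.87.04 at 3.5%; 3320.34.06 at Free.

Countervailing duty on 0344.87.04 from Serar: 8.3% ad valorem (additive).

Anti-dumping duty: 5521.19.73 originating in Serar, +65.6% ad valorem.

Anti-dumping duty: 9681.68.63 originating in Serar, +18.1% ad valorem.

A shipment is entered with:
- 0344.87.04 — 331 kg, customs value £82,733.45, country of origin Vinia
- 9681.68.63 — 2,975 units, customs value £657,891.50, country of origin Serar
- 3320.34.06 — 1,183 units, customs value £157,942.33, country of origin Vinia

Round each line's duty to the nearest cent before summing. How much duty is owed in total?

£312,762.57

Line 1 (0344.87.04, Vinia, 331 kg, £82,733.45):
Base rate for 0344.87.04 is 10%.
Origin Vinia qualifies under the Faristan–Vinia agreement and 0344.87.04 is covered: preferential rate 3.5% applies instead.
The additional-duty order on 0344.87.04 targets Serar, not Vinia; it does not apply.
Duty = £82,733.45 × 3.5% = £2,895.67.
Line 2 (9681.68.63, Serar, 2,975 units, £657,891.50):
Base rate for 9681.68.63 is 29%.
Additional duty on 9681.68.63 from Serar: +18.1%. Applied ad valorem rate: 29% + 18.1% = 47.1%.
Duty = £657,891.50 × 47.1% = £309,866.90.
Line 3 (3320.34.06, Vinia, 1,183 units, £157,942.33):
Base rate for 3320.34.06 is 4% + £2.16/unit.
Origin Vinia qualifies under the Faristan–Vinia agreement and 3320.34.06 is covered: preferential rate Free applies instead.
Duty = £157,942.33 × 0% = £0.00.
Total = £2,895.67 + £309,866.90 + £0.00 = £312,762.57.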